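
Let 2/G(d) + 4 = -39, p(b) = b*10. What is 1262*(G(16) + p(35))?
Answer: 18990576/43 ≈ 4.4164e+5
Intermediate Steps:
p(b) = 10*b
G(d) = -2/43 (G(d) = 2/(-4 - 39) = 2/(-43) = 2*(-1/43) = -2/43)
1262*(G(16) + p(35)) = 1262*(-2/43 + 10*35) = 1262*(-2/43 + 350) = 1262*(15048/43) = 18990576/43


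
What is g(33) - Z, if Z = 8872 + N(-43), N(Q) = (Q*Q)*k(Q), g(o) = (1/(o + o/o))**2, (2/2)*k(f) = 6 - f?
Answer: -114990787/1156 ≈ -99473.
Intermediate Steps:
k(f) = 6 - f
g(o) = (1 + o)**(-2) (g(o) = (1/(o + 1))**2 = (1/(1 + o))**2 = (1 + o)**(-2))
N(Q) = Q**2*(6 - Q) (N(Q) = (Q*Q)*(6 - Q) = Q**2*(6 - Q))
Z = 99473 (Z = 8872 + (-43)**2*(6 - 1*(-43)) = 8872 + 1849*(6 + 43) = 8872 + 1849*49 = 8872 + 90601 = 99473)
g(33) - Z = (1 + 33)**(-2) - 1*99473 = 34**(-2) - 99473 = 1/1156 - 99473 = -114990787/1156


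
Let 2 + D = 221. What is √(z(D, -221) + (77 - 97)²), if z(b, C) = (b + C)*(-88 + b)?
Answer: √138 ≈ 11.747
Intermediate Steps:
D = 219 (D = -2 + 221 = 219)
z(b, C) = (-88 + b)*(C + b) (z(b, C) = (C + b)*(-88 + b) = (-88 + b)*(C + b))
√(z(D, -221) + (77 - 97)²) = √((219² - 88*(-221) - 88*219 - 221*219) + (77 - 97)²) = √((47961 + 19448 - 19272 - 48399) + (-20)²) = √(-262 + 400) = √138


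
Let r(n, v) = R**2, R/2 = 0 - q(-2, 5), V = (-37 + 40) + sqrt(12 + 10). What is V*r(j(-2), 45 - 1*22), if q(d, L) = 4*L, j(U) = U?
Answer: 4800 + 1600*sqrt(22) ≈ 12305.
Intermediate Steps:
V = 3 + sqrt(22) ≈ 7.6904
R = -40 (R = 2*(0 - 4*5) = 2*(0 - 1*20) = 2*(0 - 20) = 2*(-20) = -40)
r(n, v) = 1600 (r(n, v) = (-40)**2 = 1600)
V*r(j(-2), 45 - 1*22) = (3 + sqrt(22))*1600 = 4800 + 1600*sqrt(22)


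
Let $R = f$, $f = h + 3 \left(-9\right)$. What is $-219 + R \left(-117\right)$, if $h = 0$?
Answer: $2940$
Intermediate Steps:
$f = -27$ ($f = 0 + 3 \left(-9\right) = 0 - 27 = -27$)
$R = -27$
$-219 + R \left(-117\right) = -219 - -3159 = -219 + 3159 = 2940$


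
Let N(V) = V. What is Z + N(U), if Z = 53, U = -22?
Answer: 31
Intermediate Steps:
Z + N(U) = 53 - 22 = 31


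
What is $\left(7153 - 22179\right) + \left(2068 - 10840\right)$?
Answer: $-23798$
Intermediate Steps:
$\left(7153 - 22179\right) + \left(2068 - 10840\right) = -15026 + \left(2068 - 10840\right) = -15026 - 8772 = -23798$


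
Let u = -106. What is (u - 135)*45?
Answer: -10845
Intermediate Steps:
(u - 135)*45 = (-106 - 135)*45 = -241*45 = -10845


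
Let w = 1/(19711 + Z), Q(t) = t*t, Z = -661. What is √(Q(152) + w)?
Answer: √335379975162/3810 ≈ 152.00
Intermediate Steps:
Q(t) = t²
w = 1/19050 (w = 1/(19711 - 661) = 1/19050 ≈ 5.2493e-5)
√(Q(152) + w) = √(152² + 1/19050) = √(23104 + 1/19050) = √(440131201/19050) = √335379975162/3810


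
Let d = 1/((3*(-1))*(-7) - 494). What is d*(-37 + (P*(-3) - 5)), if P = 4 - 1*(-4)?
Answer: 6/43 ≈ 0.13953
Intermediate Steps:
P = 8 (P = 4 + 4 = 8)
d = -1/473 (d = 1/(-3*(-7) - 494) = 1/(21 - 494) = 1/(-473) = -1/473 ≈ -0.0021142)
d*(-37 + (P*(-3) - 5)) = -(-37 + (8*(-3) - 5))/473 = -(-37 + (-24 - 5))/473 = -(-37 - 29)/473 = -1/473*(-66) = 6/43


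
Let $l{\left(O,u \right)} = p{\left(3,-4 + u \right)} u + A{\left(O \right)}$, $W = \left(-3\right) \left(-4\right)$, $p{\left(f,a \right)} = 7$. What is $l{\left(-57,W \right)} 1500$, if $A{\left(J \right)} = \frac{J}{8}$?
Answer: $\frac{230625}{2} \approx 1.1531 \cdot 10^{5}$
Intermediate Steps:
$A{\left(J \right)} = \frac{J}{8}$ ($A{\left(J \right)} = J \frac{1}{8} = \frac{J}{8}$)
$W = 12$
$l{\left(O,u \right)} = 7 u + \frac{O}{8}$
$l{\left(-57,W \right)} 1500 = \left(7 \cdot 12 + \frac{1}{8} \left(-57\right)\right) 1500 = \left(84 - \frac{57}{8}\right) 1500 = \frac{615}{8} \cdot 1500 = \frac{230625}{2}$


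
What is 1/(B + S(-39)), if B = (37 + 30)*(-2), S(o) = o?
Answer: -1/173 ≈ -0.0057803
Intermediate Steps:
B = -134 (B = 67*(-2) = -134)
1/(B + S(-39)) = 1/(-134 - 39) = 1/(-173) = -1/173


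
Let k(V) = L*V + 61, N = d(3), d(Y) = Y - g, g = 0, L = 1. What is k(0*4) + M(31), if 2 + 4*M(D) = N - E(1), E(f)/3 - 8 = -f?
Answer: 56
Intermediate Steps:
d(Y) = Y (d(Y) = Y - 1*0 = Y + 0 = Y)
N = 3
k(V) = 61 + V (k(V) = 1*V + 61 = V + 61 = 61 + V)
E(f) = 24 - 3*f (E(f) = 24 + 3*(-f) = 24 - 3*f)
M(D) = -5 (M(D) = -½ + (3 - (24 - 3*1))/4 = -½ + (3 - (24 - 3))/4 = -½ + (3 - 1*21)/4 = -½ + (3 - 21)/4 = -½ + (¼)*(-18) = -½ - 9/2 = -5)
k(0*4) + M(31) = (61 + 0*4) - 5 = (61 + 0) - 5 = 61 - 5 = 56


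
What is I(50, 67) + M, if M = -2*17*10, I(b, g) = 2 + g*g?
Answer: 4151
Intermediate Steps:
I(b, g) = 2 + g²
M = -340 (M = -34*10 = -340)
I(50, 67) + M = (2 + 67²) - 340 = (2 + 4489) - 340 = 4491 - 340 = 4151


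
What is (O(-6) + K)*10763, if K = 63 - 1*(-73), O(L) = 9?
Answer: 1560635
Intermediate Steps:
K = 136 (K = 63 + 73 = 136)
(O(-6) + K)*10763 = (9 + 136)*10763 = 145*10763 = 1560635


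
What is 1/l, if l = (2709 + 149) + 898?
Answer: 1/3756 ≈ 0.00026624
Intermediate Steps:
l = 3756 (l = 2858 + 898 = 3756)
1/l = 1/3756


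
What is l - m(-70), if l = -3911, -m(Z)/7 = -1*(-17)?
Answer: -3792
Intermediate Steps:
m(Z) = -119 (m(Z) = -(-7)*(-17) = -7*17 = -119)
l - m(-70) = -3911 - 1*(-119) = -3911 + 119 = -3792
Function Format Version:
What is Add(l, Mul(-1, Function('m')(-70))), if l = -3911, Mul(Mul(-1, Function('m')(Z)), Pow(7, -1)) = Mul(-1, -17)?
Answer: -3792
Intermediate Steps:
Function('m')(Z) = -119 (Function('m')(Z) = Mul(-7, Mul(-1, -17)) = Mul(-7, 17) = -119)
Add(l, Mul(-1, Function('m')(-70))) = Add(-3911, Mul(-1, -119)) = Add(-3911, 119) = -3792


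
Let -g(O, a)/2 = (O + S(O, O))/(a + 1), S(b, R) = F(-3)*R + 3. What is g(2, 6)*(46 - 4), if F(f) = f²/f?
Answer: 12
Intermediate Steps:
F(f) = f
S(b, R) = 3 - 3*R (S(b, R) = -3*R + 3 = 3 - 3*R)
g(O, a) = -2*(3 - 2*O)/(1 + a) (g(O, a) = -2*(O + (3 - 3*O))/(a + 1) = -2*(3 - 2*O)/(1 + a))
g(2, 6)*(46 - 4) = (2*(-3 + 2*2)/(1 + 6))*(46 - 4) = (2*(-3 + 4)/7)*42 = (2*(⅐)*1)*42 = (2/7)*42 = 12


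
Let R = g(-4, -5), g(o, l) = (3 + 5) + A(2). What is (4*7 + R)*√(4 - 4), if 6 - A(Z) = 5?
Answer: 0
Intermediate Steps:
A(Z) = 1 (A(Z) = 6 - 1*5 = 6 - 5 = 1)
g(o, l) = 9 (g(o, l) = (3 + 5) + 1 = 8 + 1 = 9)
R = 9
(4*7 + R)*√(4 - 4) = (4*7 + 9)*√(4 - 4) = (28 + 9)*√0 = 37*0 = 0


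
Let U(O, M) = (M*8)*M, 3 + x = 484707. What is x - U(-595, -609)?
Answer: -2482344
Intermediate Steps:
x = 484704 (x = -3 + 484707 = 484704)
U(O, M) = 8*M**2 (U(O, M) = (8*M)*M = 8*M**2)
x - U(-595, -609) = 484704 - 8*(-609)**2 = 484704 - 8*370881 = 484704 - 1*2967048 = 484704 - 2967048 = -2482344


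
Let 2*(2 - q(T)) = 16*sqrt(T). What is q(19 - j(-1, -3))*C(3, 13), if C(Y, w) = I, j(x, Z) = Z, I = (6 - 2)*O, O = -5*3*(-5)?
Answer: 600 - 2400*sqrt(22) ≈ -10657.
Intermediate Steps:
O = 75 (O = -15*(-5) = 75)
I = 300 (I = (6 - 2)*75 = 4*75 = 300)
C(Y, w) = 300
q(T) = 2 - 8*sqrt(T)
q(19 - j(-1, -3))*C(3, 13) = (2 - 8*sqrt(19 - 1*(-3)))*300 = (2 - 8*sqrt(19 + 3))*300 = (2 - 8*sqrt(22))*300 = 600 - 2400*sqrt(22)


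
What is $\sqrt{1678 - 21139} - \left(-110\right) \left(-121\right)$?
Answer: $-13310 + i \sqrt{19461} \approx -13310.0 + 139.5 i$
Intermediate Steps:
$\sqrt{1678 - 21139} - \left(-110\right) \left(-121\right) = \sqrt{-19461} - 13310 = i \sqrt{19461} - 13310 = -13310 + i \sqrt{19461}$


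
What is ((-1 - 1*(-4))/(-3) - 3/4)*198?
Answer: -693/2 ≈ -346.50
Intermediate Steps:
((-1 - 1*(-4))/(-3) - 3/4)*198 = ((-1 + 4)*(-⅓) - 3*¼)*198 = (3*(-⅓) - ¾)*198 = (-1 - ¾)*198 = -7/4*198 = -693/2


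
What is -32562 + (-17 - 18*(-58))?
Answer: -31535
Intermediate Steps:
-32562 + (-17 - 18*(-58)) = -32562 + (-17 + 1044) = -32562 + 1027 = -31535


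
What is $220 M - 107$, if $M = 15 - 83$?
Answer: $-15067$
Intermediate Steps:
$M = -68$
$220 M - 107 = 220 \left(-68\right) - 107 = -14960 - 107 = -15067$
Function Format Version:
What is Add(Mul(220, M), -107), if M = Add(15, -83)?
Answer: -15067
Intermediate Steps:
M = -68
Add(Mul(220, M), -107) = Add(Mul(220, -68), -107) = Add(-14960, -107) = -15067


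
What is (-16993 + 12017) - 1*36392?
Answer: -41368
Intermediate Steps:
(-16993 + 12017) - 1*36392 = -4976 - 36392 = -41368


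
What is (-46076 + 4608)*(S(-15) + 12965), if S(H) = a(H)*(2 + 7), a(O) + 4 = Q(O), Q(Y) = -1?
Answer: -535766560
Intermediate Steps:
a(O) = -5 (a(O) = -4 - 1 = -5)
S(H) = -45 (S(H) = -5*(2 + 7) = -5*9 = -45)
(-46076 + 4608)*(S(-15) + 12965) = (-46076 + 4608)*(-45 + 12965) = -41468*12920 = -535766560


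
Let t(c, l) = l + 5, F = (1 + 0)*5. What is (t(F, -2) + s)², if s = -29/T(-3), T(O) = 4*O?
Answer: 4225/144 ≈ 29.340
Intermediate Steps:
F = 5 (F = 1*5 = 5)
t(c, l) = 5 + l
s = 29/12 (s = -29/(4*(-3)) = -29/(-12) = -29*(-1/12) = 29/12 ≈ 2.4167)
(t(F, -2) + s)² = ((5 - 2) + 29/12)² = (3 + 29/12)² = (65/12)² = 4225/144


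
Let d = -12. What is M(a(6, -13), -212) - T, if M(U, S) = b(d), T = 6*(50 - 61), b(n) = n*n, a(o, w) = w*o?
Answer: 210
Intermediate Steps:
a(o, w) = o*w
b(n) = n²
T = -66 (T = 6*(-11) = -66)
M(U, S) = 144 (M(U, S) = (-12)² = 144)
M(a(6, -13), -212) - T = 144 - 1*(-66) = 144 + 66 = 210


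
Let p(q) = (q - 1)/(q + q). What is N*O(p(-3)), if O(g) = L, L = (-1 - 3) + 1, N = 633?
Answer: -1899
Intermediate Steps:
L = -3 (L = -4 + 1 = -3)
p(q) = (-1 + q)/(2*q) (p(q) = (-1 + q)/((2*q)) = (-1 + q)*(1/(2*q)) = (-1 + q)/(2*q))
O(g) = -3
N*O(p(-3)) = 633*(-3) = -1899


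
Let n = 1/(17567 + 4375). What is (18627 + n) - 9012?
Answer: 210972331/21942 ≈ 9615.0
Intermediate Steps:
n = 1/21942 ≈ 4.5575e-5
(18627 + n) - 9012 = (18627 + 1/21942) - 9012 = 408713635/21942 - 9012 = 210972331/21942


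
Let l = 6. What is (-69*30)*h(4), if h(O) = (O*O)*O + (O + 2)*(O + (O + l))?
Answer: -306360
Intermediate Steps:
h(O) = O³ + (2 + O)*(6 + 2*O) (h(O) = (O*O)*O + (O + 2)*(O + (O + 6)) = O²*O + (2 + O)*(O + (6 + O)) = O³ + (2 + O)*(6 + 2*O))
(-69*30)*h(4) = (-69*30)*(12 + 4³ + 2*4² + 10*4) = -2070*(12 + 64 + 2*16 + 40) = -2070*(12 + 64 + 32 + 40) = -2070*148 = -306360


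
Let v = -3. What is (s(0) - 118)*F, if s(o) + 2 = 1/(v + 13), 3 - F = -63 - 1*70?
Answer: -81532/5 ≈ -16306.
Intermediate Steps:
F = 136 (F = 3 - (-63 - 1*70) = 3 - (-63 - 70) = 3 - 1*(-133) = 3 + 133 = 136)
s(o) = -19/10 (s(o) = -2 + 1/(-3 + 13) = -2 + 1/10 = -2 + ⅒ = -19/10)
(s(0) - 118)*F = (-19/10 - 118)*136 = -1199/10*136 = -81532/5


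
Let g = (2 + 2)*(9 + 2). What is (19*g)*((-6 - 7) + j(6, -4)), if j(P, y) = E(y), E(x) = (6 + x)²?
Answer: -7524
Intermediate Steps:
j(P, y) = (6 + y)²
g = 44 (g = 4*11 = 44)
(19*g)*((-6 - 7) + j(6, -4)) = (19*44)*((-6 - 7) + (6 - 4)²) = 836*(-13 + 2²) = 836*(-13 + 4) = 836*(-9) = -7524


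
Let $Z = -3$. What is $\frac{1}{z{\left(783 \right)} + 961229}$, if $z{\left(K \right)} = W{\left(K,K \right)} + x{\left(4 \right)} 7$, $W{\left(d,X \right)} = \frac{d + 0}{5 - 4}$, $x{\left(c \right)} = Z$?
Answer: $\frac{1}{961991} \approx 1.0395 \cdot 10^{-6}$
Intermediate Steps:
$x{\left(c \right)} = -3$
$W{\left(d,X \right)} = d$ ($W{\left(d,X \right)} = \frac{d}{1} = d 1 = d$)
$z{\left(K \right)} = -21 + K$ ($z{\left(K \right)} = K - 21 = -21 + K$)
$\frac{1}{z{\left(783 \right)} + 961229} = \frac{1}{\left(-21 + 783\right) + 961229} = \frac{1}{762 + 961229} = \frac{1}{961991}$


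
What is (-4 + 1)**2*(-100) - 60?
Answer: -960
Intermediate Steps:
(-4 + 1)**2*(-100) - 60 = (-3)**2*(-100) - 60 = 9*(-100) - 60 = -900 - 60 = -960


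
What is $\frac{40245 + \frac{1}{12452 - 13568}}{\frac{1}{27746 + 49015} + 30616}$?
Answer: $\frac{383066550651}{291414232348} \approx 1.3145$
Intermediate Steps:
$\frac{40245 + \frac{1}{12452 - 13568}}{\frac{1}{27746 + 49015} + 30616} = \frac{40245 + \frac{1}{-1116}}{\frac{1}{76761} + 30616} = \frac{40245 - \frac{1}{1116}}{\frac{1}{76761} + 30616} = \frac{44913419}{1116 \cdot \frac{2350114777}{76761}} = \frac{44913419}{1116} \cdot \frac{76761}{2350114777} = \frac{383066550651}{291414232348}$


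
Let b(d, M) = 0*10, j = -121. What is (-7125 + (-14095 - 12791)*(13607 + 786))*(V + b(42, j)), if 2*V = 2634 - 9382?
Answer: 1305661487802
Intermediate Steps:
V = -3374 (V = (2634 - 9382)/2 = (½)*(-6748) = -3374)
b(d, M) = 0
(-7125 + (-14095 - 12791)*(13607 + 786))*(V + b(42, j)) = (-7125 + (-14095 - 12791)*(13607 + 786))*(-3374 + 0) = (-7125 - 26886*14393)*(-3374) = (-7125 - 386970198)*(-3374) = -386977323*(-3374) = 1305661487802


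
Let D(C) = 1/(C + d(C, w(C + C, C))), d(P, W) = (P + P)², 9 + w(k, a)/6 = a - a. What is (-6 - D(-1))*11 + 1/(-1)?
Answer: -212/3 ≈ -70.667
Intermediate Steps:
w(k, a) = -54 (w(k, a) = -54 + 6*(a - a) = -54 + 6*0 = -54 + 0 = -54)
d(P, W) = 4*P² (d(P, W) = (2*P)² = 4*P²)
D(C) = 1/(C + 4*C²)
(-6 - D(-1))*11 + 1/(-1) = (-6 - 1/((-1)*(1 + 4*(-1))))*11 + 1/(-1) = (-6 - (-1)/(1 - 4))*11 - 1 = (-6 - (-1)/(-3))*11 - 1 = (-6 - (-1)*(-1)/3)*11 - 1 = (-6 - 1*⅓)*11 - 1 = (-6 - ⅓)*11 - 1 = -19/3*11 - 1 = -209/3 - 1 = -212/3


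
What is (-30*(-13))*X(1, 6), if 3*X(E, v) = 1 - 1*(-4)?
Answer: 650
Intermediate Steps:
X(E, v) = 5/3 (X(E, v) = (1 - 1*(-4))/3 = (1 + 4)/3 = (⅓)*5 = 5/3)
(-30*(-13))*X(1, 6) = -30*(-13)*(5/3) = 390*(5/3) = 650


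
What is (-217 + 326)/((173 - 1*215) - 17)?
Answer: -109/59 ≈ -1.8475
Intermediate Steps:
(-217 + 326)/((173 - 1*215) - 17) = 109/((173 - 215) - 17) = 109/(-42 - 17) = 109/(-59) = 109*(-1/59) = -109/59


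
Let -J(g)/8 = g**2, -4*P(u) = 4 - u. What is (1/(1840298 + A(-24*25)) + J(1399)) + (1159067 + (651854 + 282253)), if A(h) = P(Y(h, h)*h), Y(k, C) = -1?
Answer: -24964621861997/1840447 ≈ -1.3564e+7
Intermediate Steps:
P(u) = -1 + u/4 (P(u) = -(4 - u)/4 = -1 + u/4)
A(h) = -1 - h/4 (A(h) = -1 + (-h)/4 = -1 - h/4)
J(g) = -8*g**2
(1/(1840298 + A(-24*25)) + J(1399)) + (1159067 + (651854 + 282253)) = (1/(1840298 + (-1 - (-6)*25)) - 8*1399**2) + (1159067 + (651854 + 282253)) = (1/(1840298 + (-1 - 1/4*(-600))) - 8*1957201) + (1159067 + 934107) = (1/(1840298 + (-1 + 150)) - 15657608) + 2093174 = (1/(1840298 + 149) - 15657608) + 2093174 = (1/1840447 - 15657608) + 2093174 = -28816997670775/1840447 + 2093174 = -24964621861997/1840447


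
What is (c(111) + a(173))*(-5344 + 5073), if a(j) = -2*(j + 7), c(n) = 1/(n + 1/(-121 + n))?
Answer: 108191330/1109 ≈ 97558.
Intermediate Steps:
a(j) = -14 - 2*j (a(j) = -2*(7 + j) = -14 - 2*j)
(c(111) + a(173))*(-5344 + 5073) = ((-121 + 111)/(1 + 111² - 121*111) + (-14 - 2*173))*(-5344 + 5073) = (-10/(1 + 12321 - 13431) + (-14 - 346))*(-271) = (-10/(-1109) - 360)*(-271) = (-1/1109*(-10) - 360)*(-271) = (10/1109 - 360)*(-271) = -399230/1109*(-271) = 108191330/1109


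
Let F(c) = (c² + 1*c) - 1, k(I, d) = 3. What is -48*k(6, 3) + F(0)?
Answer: -145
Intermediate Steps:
F(c) = -1 + c + c² (F(c) = (c² + c) - 1 = (c + c²) - 1 = -1 + c + c²)
-48*k(6, 3) + F(0) = -48*3 + (-1 + 0 + 0²) = -144 + (-1 + 0 + 0) = -144 - 1 = -145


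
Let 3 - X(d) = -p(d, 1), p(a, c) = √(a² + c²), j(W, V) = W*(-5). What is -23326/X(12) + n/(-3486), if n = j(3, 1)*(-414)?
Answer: 20258229/39508 - 11663*√145/68 ≈ -1552.5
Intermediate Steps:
j(W, V) = -5*W
n = 6210 (n = -5*3*(-414) = -15*(-414) = 6210)
X(d) = 3 + √(1 + d²) (X(d) = 3 - (-1)*√(d² + 1²) = 3 - (-1)*√(d² + 1) = 3 - (-1)*√(1 + d²) = 3 + √(1 + d²))
-23326/X(12) + n/(-3486) = -23326/(3 + √(1 + 12²)) + 6210/(-3486) = -23326/(3 + √(1 + 144)) + 6210*(-1/3486) = -23326/(3 + √145) - 1035/581 = -1035/581 - 23326/(3 + √145)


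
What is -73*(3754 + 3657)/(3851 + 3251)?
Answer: -541003/7102 ≈ -76.176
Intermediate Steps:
-73*(3754 + 3657)/(3851 + 3251) = -541003/7102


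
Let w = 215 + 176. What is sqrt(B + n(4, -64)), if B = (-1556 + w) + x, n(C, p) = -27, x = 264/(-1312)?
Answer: I*sqrt(8016361)/82 ≈ 34.528*I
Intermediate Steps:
x = -33/164 (x = 264*(-1/1312) = -33/164 ≈ -0.20122)
w = 391
B = -191093/164 (B = (-1556 + 391) - 33/164 = -1165 - 33/164 = -191093/164 ≈ -1165.2)
sqrt(B + n(4, -64)) = sqrt(-191093/164 - 27) = sqrt(-195521/164) = I*sqrt(8016361)/82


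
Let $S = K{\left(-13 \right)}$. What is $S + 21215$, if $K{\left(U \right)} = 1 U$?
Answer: $21202$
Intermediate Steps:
$K{\left(U \right)} = U$
$S = -13$
$S + 21215 = -13 + 21215 = 21202$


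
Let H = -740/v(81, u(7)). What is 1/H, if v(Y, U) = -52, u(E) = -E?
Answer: 13/185 ≈ 0.070270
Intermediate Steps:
H = 185/13 (H = -740/(-52) = -740*(-1/52) = 185/13 ≈ 14.231)
1/H = 1/(185/13) = 13/185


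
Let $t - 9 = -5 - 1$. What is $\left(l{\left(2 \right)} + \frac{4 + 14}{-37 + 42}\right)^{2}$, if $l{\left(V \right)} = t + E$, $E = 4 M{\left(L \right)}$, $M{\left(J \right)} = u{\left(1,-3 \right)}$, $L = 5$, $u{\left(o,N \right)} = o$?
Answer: $\frac{2809}{25} \approx 112.36$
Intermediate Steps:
$M{\left(J \right)} = 1$
$t = 3$ ($t = 9 - 6 = 3$)
$E = 4$ ($E = 4 \cdot 1 = 4$)
$l{\left(V \right)} = 7$ ($l{\left(V \right)} = 3 + 4 = 7$)
$\left(l{\left(2 \right)} + \frac{4 + 14}{-37 + 42}\right)^{2} = \left(7 + \frac{4 + 14}{-37 + 42}\right)^{2} = \left(7 + \frac{18}{5}\right)^{2} = \left(\frac{53}{5}\right)^{2} = \frac{2809}{25}$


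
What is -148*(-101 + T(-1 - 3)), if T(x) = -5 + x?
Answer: 16280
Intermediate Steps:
-148*(-101 + T(-1 - 3)) = -148*(-101 + (-5 + (-1 - 3))) = -148*(-101 + (-5 - 4)) = -148*(-101 - 9) = -148*(-110) = 16280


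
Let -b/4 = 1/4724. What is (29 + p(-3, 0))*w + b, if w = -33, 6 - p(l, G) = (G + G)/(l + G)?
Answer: -1364056/1181 ≈ -1155.0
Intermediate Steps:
p(l, G) = 6 - 2*G/(G + l) (p(l, G) = 6 - (G + G)/(l + G) = 6 - 2*G/(G + l))
b = -1/1181 (b = -4/4724 = -4*1/4724 = -1/1181 ≈ -0.00084674)
(29 + p(-3, 0))*w + b = (29 + 2*(2*0 + 3*(-3))/(0 - 3))*(-33) - 1/1181 = (29 + 2*(0 - 9)/(-3))*(-33) - 1/1181 = (29 + 2*(-⅓)*(-9))*(-33) - 1/1181 = (29 + 6)*(-33) - 1/1181 = 35*(-33) - 1/1181 = -1155 - 1/1181 = -1364056/1181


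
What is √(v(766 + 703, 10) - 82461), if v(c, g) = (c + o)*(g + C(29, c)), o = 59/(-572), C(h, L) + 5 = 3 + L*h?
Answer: 3*√568080172803/286 ≈ 7906.1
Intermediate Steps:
C(h, L) = -2 + L*h (C(h, L) = -5 + (3 + L*h) = -2 + L*h)
o = -59/572 (o = 59*(-1/572) = -59/572 ≈ -0.10315)
v(c, g) = (-59/572 + c)*(-2 + g + 29*c) (v(c, g) = (c - 59/572)*(g + (-2 + c*29)) = (-59/572 + c)*(g + (-2 + 29*c)) = (-59/572 + c)*(-2 + g + 29*c))
√(v(766 + 703, 10) - 82461) = √((59/286 + 29*(766 + 703)² - 2855*(766 + 703)/572 - 59/572*10 + (766 + 703)*10) - 82461) = √((59/286 + 29*1469² - 2855/572*1469 - 295/286 + 1469*10) - 82461) = √((59/286 + 29*2157961 - 322615/44 - 295/286 + 14690) - 82461) = √((59/286 + 62580869 - 322615/44 - 295/286 + 14690) - 82461) = √(35800465281/572 - 82461) = √(35753297589/572) = 3*√568080172803/286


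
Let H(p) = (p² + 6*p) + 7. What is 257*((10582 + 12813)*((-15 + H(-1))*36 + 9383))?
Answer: 53601571225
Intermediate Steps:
H(p) = 7 + p² + 6*p
257*((10582 + 12813)*((-15 + H(-1))*36 + 9383)) = 257*((10582 + 12813)*((-15 + (7 + (-1)² + 6*(-1)))*36 + 9383)) = 257*(23395*((-15 + (7 + 1 - 6))*36 + 9383)) = 257*(23395*((-15 + 2)*36 + 9383)) = 257*(23395*(-13*36 + 9383)) = 257*(23395*(-468 + 9383)) = 257*(23395*8915) = 257*208566425 = 53601571225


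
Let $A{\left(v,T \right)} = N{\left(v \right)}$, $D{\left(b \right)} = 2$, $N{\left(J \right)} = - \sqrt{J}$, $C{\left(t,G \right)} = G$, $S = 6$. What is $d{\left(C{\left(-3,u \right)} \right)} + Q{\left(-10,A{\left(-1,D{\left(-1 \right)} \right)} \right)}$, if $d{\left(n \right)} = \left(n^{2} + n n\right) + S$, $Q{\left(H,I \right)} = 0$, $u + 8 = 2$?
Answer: $78$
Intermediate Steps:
$u = -6$ ($u = -8 + 2 = -6$)
$A{\left(v,T \right)} = - \sqrt{v}$
$d{\left(n \right)} = 6 + 2 n^{2}$ ($d{\left(n \right)} = \left(n^{2} + n n\right) + 6 = \left(n^{2} + n^{2}\right) + 6 = 2 n^{2} + 6 = 6 + 2 n^{2}$)
$d{\left(C{\left(-3,u \right)} \right)} + Q{\left(-10,A{\left(-1,D{\left(-1 \right)} \right)} \right)} = \left(6 + 2 \left(-6\right)^{2}\right) + 0 = \left(6 + 2 \cdot 36\right) + 0 = \left(6 + 72\right) + 0 = 78 + 0 = 78$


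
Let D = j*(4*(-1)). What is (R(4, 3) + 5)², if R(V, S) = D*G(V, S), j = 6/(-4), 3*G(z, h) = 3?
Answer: 121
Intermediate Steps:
G(z, h) = 1 (G(z, h) = (⅓)*3 = 1)
j = -3/2 (j = 6*(-¼) = -3/2 ≈ -1.5000)
D = 6 (D = -6*(-1) = -3/2*(-4) = 6)
R(V, S) = 6 (R(V, S) = 6*1 = 6)
(R(4, 3) + 5)² = (6 + 5)² = 11² = 121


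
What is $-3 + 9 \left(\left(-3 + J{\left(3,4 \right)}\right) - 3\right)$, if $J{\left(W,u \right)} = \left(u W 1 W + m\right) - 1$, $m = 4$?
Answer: $294$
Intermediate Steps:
$J{\left(W,u \right)} = 3 + u W^{2}$ ($J{\left(W,u \right)} = \left(u W 1 W + 4\right) - 1 = \left(u W W + 4\right) - 1 = \left(u W^{2} + 4\right) - 1 = \left(4 + u W^{2}\right) - 1 = 3 + u W^{2}$)
$-3 + 9 \left(\left(-3 + J{\left(3,4 \right)}\right) - 3\right) = -3 + 9 \left(\left(-3 + \left(3 + 4 \cdot 3^{2}\right)\right) - 3\right) = -3 + 9 \left(\left(-3 + \left(3 + 4 \cdot 9\right)\right) - 3\right) = -3 + 9 \left(\left(-3 + \left(3 + 36\right)\right) - 3\right) = -3 + 9 \left(\left(-3 + 39\right) - 3\right) = -3 + 9 \left(36 - 3\right) = -3 + 9 \cdot 33 = -3 + 297 = 294$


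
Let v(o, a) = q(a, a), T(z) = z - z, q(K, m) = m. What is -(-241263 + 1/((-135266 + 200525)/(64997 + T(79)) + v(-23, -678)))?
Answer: 10616225163938/44002707 ≈ 2.4126e+5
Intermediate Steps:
T(z) = 0
v(o, a) = a
-(-241263 + 1/((-135266 + 200525)/(64997 + T(79)) + v(-23, -678))) = -(-241263 + 1/((-135266 + 200525)/(64997 + 0) - 678)) = -(-241263 + 1/(65259/64997 - 678)) = -(-241263 + 1/(-44002707/64997)) = -(-241263 - 64997/44002707) = -1*(-10616225163938/44002707) = 10616225163938/44002707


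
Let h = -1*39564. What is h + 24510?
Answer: -15054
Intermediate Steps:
h = -39564
h + 24510 = -39564 + 24510 = -15054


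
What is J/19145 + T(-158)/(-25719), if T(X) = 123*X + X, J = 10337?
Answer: 640946143/492390255 ≈ 1.3017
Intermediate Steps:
T(X) = 124*X
J/19145 + T(-158)/(-25719) = 10337/19145 + (124*(-158))/(-25719) = 10337*(1/19145) - 19592*(-1/25719) = 10337/19145 + 19592/25719 = 640946143/492390255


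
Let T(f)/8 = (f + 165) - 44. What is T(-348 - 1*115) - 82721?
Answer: -85457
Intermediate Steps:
T(f) = 968 + 8*f (T(f) = 8*((f + 165) - 44) = 8*((165 + f) - 44) = 8*(121 + f) = 968 + 8*f)
T(-348 - 1*115) - 82721 = (968 + 8*(-348 - 1*115)) - 82721 = (968 + 8*(-348 - 115)) - 82721 = (968 + 8*(-463)) - 82721 = (968 - 3704) - 82721 = -2736 - 82721 = -85457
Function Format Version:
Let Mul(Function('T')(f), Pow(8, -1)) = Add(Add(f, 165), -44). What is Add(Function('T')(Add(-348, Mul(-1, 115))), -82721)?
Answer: -85457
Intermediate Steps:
Function('T')(f) = Add(968, Mul(8, f)) (Function('T')(f) = Mul(8, Add(Add(f, 165), -44)) = Mul(8, Add(Add(165, f), -44)) = Mul(8, Add(121, f)) = Add(968, Mul(8, f)))
Add(Function('T')(Add(-348, Mul(-1, 115))), -82721) = Add(Add(968, Mul(8, Add(-348, Mul(-1, 115)))), -82721) = Add(Add(968, Mul(8, Add(-348, -115))), -82721) = Add(Add(968, Mul(8, -463)), -82721) = Add(Add(968, -3704), -82721) = Add(-2736, -82721) = -85457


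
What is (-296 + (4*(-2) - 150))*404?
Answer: -183416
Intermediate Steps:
(-296 + (4*(-2) - 150))*404 = (-296 + (-8 - 150))*404 = (-296 - 158)*404 = -454*404 = -183416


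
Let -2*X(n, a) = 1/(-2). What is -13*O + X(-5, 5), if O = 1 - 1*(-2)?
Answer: -155/4 ≈ -38.750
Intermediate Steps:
X(n, a) = ¼ (X(n, a) = -½/(-2) = -½*(-½) = ¼)
O = 3 (O = 1 + 2 = 3)
-13*O + X(-5, 5) = -13*3 + ¼ = -39 + ¼ = -155/4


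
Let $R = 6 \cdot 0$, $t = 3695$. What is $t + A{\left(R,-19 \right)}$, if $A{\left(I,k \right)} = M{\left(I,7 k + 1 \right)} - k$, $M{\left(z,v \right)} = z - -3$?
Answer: $3717$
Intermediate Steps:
$M{\left(z,v \right)} = 3 + z$ ($M{\left(z,v \right)} = z + 3 = 3 + z$)
$R = 0$
$A{\left(I,k \right)} = 3 + I - k$ ($A{\left(I,k \right)} = \left(3 + I\right) - k = 3 + I - k$)
$t + A{\left(R,-19 \right)} = 3695 + \left(3 + 0 - -19\right) = 3695 + \left(3 + 0 + 19\right) = 3695 + 22 = 3717$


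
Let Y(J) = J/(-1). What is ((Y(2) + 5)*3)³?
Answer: 729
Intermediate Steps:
Y(J) = -J (Y(J) = J*(-1) = -J)
((Y(2) + 5)*3)³ = ((-1*2 + 5)*3)³ = ((-2 + 5)*3)³ = (3*3)³ = 9³ = 729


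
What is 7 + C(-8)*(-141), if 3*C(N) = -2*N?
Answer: -745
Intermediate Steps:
C(N) = -2*N/3 (C(N) = (-2*N)/3 = -2*N/3)
7 + C(-8)*(-141) = 7 - 2/3*(-8)*(-141) = 7 + (16/3)*(-141) = 7 - 752 = -745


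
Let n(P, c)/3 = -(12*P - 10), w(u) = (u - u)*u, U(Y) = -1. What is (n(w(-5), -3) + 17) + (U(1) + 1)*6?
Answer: 47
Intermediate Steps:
w(u) = 0 (w(u) = 0*u = 0)
n(P, c) = 30 - 36*P (n(P, c) = 3*(-(12*P - 10)) = 3*(-(-10 + 12*P)) = 3*(10 - 12*P) = 30 - 36*P)
(n(w(-5), -3) + 17) + (U(1) + 1)*6 = ((30 - 36*0) + 17) + (-1 + 1)*6 = ((30 + 0) + 17) + 0*6 = (30 + 17) + 0 = 47 + 0 = 47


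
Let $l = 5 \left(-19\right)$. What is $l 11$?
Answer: $-1045$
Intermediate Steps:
$l = -95$
$l 11 = \left(-95\right) 11 = -1045$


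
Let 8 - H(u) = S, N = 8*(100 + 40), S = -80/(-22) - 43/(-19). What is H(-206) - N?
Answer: -233641/209 ≈ -1117.9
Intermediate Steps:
S = 1233/209 (S = -80*(-1/22) - 43*(-1/19) = 40/11 + 43/19 = 1233/209 ≈ 5.8995)
N = 1120 (N = 8*140 = 1120)
H(u) = 439/209 (H(u) = 8 - 1*1233/209 = 8 - 1233/209 = 439/209)
H(-206) - N = 439/209 - 1*1120 = 439/209 - 1120 = -233641/209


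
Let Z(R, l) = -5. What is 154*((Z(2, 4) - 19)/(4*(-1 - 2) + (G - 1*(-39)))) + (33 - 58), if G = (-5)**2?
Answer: -1249/13 ≈ -96.077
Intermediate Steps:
G = 25
154*((Z(2, 4) - 19)/(4*(-1 - 2) + (G - 1*(-39)))) + (33 - 58) = 154*((-5 - 19)/(4*(-1 - 2) + (25 - 1*(-39)))) + (33 - 58) = 154*(-24/(4*(-3) + (25 + 39))) - 25 = 154*(-24/(-12 + 64)) - 25 = 154*(-24/52) - 25 = 154*(-24*1/52) - 25 = 154*(-6/13) - 25 = -924/13 - 25 = -1249/13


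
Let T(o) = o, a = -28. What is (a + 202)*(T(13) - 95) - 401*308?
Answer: -137776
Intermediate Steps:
(a + 202)*(T(13) - 95) - 401*308 = (-28 + 202)*(13 - 95) - 401*308 = 174*(-82) - 123508 = -14268 - 123508 = -137776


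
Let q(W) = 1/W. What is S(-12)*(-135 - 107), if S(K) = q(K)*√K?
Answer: 121*I*√3/3 ≈ 69.859*I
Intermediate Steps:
S(K) = K^(-½) (S(K) = √K/K = K^(-½))
S(-12)*(-135 - 107) = (-135 - 107)/√(-12) = -I*√3/6*(-242) = 121*I*√3/3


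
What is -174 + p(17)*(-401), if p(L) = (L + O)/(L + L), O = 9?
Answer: -8171/17 ≈ -480.65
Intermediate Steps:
p(L) = (9 + L)/(2*L) (p(L) = (L + 9)/(L + L) = (9 + L)/((2*L)) = (9 + L)*(1/(2*L)) = (9 + L)/(2*L))
-174 + p(17)*(-401) = -174 + ((½)*(9 + 17)/17)*(-401) = -174 + ((½)*(1/17)*26)*(-401) = -174 + (13/17)*(-401) = -174 - 5213/17 = -8171/17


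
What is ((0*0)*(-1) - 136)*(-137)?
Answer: 18632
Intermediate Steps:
((0*0)*(-1) - 136)*(-137) = (0*(-1) - 136)*(-137) = (0 - 136)*(-137) = -136*(-137) = 18632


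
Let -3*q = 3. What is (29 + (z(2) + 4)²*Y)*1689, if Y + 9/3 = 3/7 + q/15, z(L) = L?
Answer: -3899901/35 ≈ -1.1143e+5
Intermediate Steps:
q = -1 (q = -⅓*3 = -1)
Y = -277/105 (Y = -3 + (3/7 - 1/15) = -3 + 38/105 = -277/105 ≈ -2.6381)
(29 + (z(2) + 4)²*Y)*1689 = (29 + (2 + 4)²*(-277/105))*1689 = (29 + 6²*(-277/105))*1689 = (29 + 36*(-277/105))*1689 = (29 - 3324/35)*1689 = -2309/35*1689 = -3899901/35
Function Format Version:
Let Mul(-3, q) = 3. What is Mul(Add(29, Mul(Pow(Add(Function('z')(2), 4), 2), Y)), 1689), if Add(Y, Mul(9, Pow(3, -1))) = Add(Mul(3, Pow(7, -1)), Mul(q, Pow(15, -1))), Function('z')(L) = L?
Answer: Rational(-3899901, 35) ≈ -1.1143e+5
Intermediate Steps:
q = -1 (q = Mul(Rational(-1, 3), 3) = -1)
Y = Rational(-277, 105) (Y = Add(-3, Add(Mul(3, Pow(7, -1)), Mul(-1, Pow(15, -1)))) = Add(-3, Add(Mul(3, Rational(1, 7)), Mul(-1, Rational(1, 15)))) = Add(-3, Add(Rational(3, 7), Rational(-1, 15))) = Add(-3, Rational(38, 105)) = Rational(-277, 105) ≈ -2.6381)
Mul(Add(29, Mul(Pow(Add(Function('z')(2), 4), 2), Y)), 1689) = Mul(Add(29, Mul(Pow(Add(2, 4), 2), Rational(-277, 105))), 1689) = Mul(Add(29, Mul(Pow(6, 2), Rational(-277, 105))), 1689) = Mul(Add(29, Mul(36, Rational(-277, 105))), 1689) = Mul(Add(29, Rational(-3324, 35)), 1689) = Mul(Rational(-2309, 35), 1689) = Rational(-3899901, 35)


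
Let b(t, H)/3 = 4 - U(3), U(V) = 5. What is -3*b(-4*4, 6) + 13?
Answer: 22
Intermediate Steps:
b(t, H) = -3 (b(t, H) = 3*(4 - 1*5) = 3*(4 - 5) = 3*(-1) = -3)
-3*b(-4*4, 6) + 13 = -3*(-3) + 13 = 9 + 13 = 22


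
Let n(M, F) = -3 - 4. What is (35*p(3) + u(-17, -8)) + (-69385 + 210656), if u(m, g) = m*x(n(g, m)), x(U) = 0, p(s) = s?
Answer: 141376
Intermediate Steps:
n(M, F) = -7
u(m, g) = 0 (u(m, g) = m*0 = 0)
(35*p(3) + u(-17, -8)) + (-69385 + 210656) = (35*3 + 0) + (-69385 + 210656) = (105 + 0) + 141271 = 105 + 141271 = 141376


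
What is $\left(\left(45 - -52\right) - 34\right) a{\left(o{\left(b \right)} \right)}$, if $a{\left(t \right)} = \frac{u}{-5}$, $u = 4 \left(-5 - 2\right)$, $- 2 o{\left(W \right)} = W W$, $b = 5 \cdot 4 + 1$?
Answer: $\frac{1764}{5} \approx 352.8$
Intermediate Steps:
$b = 21$ ($b = 20 + 1 = 21$)
$o{\left(W \right)} = - \frac{W^{2}}{2}$ ($o{\left(W \right)} = - \frac{W W}{2} = - \frac{W^{2}}{2}$)
$u = -28$ ($u = 4 \left(-7\right) = -28$)
$a{\left(t \right)} = \frac{28}{5}$ ($a{\left(t \right)} = - \frac{28}{-5} = \left(-28\right) \left(- \frac{1}{5}\right) = \frac{28}{5}$)
$\left(\left(45 - -52\right) - 34\right) a{\left(o{\left(b \right)} \right)} = \left(\left(45 - -52\right) - 34\right) \frac{28}{5} = \left(\left(45 + 52\right) - 34\right) \frac{28}{5} = \left(97 - 34\right) \frac{28}{5} = 63 \cdot \frac{28}{5} = \frac{1764}{5}$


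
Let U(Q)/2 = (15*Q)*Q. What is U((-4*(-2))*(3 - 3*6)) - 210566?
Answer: 221434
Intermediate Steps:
U(Q) = 30*Q² (U(Q) = 2*((15*Q)*Q) = 2*(15*Q²) = 30*Q²)
U((-4*(-2))*(3 - 3*6)) - 210566 = 30*((-4*(-2))*(3 - 3*6))² - 210566 = 30*(8*(3 - 18))² - 210566 = 30*(8*(-15))² - 210566 = 30*(-120)² - 210566 = 30*14400 - 210566 = 432000 - 210566 = 221434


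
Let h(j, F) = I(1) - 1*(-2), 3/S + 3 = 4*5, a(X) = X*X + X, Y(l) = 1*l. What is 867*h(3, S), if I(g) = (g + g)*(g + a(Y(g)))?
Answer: 6936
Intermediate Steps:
Y(l) = l
a(X) = X + X² (a(X) = X² + X = X + X²)
I(g) = 2*g*(g + g*(1 + g)) (I(g) = (g + g)*(g + g*(1 + g)) = (2*g)*(g + g*(1 + g)) = 2*g*(g + g*(1 + g)))
S = 3/17 (S = 3/(-3 + 4*5) = 3/(-3 + 20) = 3/17 ≈ 0.17647)
h(j, F) = 8 (h(j, F) = 2*1²*(2 + 1) - 1*(-2) = 2*1*3 + 2 = 6 + 2 = 8)
867*h(3, S) = 867*8 = 6936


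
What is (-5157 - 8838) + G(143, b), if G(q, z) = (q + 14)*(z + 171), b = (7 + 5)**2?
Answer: 35460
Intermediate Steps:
b = 144 (b = 12**2 = 144)
G(q, z) = (14 + q)*(171 + z)
(-5157 - 8838) + G(143, b) = (-5157 - 8838) + (2394 + 14*144 + 171*143 + 143*144) = -13995 + (2394 + 2016 + 24453 + 20592) = -13995 + 49455 = 35460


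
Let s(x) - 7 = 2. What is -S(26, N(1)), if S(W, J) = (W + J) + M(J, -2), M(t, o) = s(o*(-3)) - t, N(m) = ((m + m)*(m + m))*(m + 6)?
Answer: -35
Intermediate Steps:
s(x) = 9 (s(x) = 7 + 2 = 9)
N(m) = 4*m²*(6 + m) (N(m) = ((2*m)*(2*m))*(6 + m) = (4*m²)*(6 + m) = 4*m²*(6 + m))
M(t, o) = 9 - t
S(W, J) = 9 + W (S(W, J) = (W + J) + (9 - J) = (J + W) + (9 - J) = 9 + W)
-S(26, N(1)) = -(9 + 26) = -1*35 = -35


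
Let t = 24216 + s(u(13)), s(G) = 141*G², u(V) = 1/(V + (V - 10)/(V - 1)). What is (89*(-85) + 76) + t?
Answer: 46988399/2809 ≈ 16728.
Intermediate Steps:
u(V) = 1/(V + (-10 + V)/(-1 + V))
t = 68025000/2809 (t = 24216 + 141*((-1 + 13)/(-10 + 13²))² = 24216 + 141*(12/(-10 + 169))² = 24216 + 141*(12/159)² = 24216 + 141*((1/159)*12)² = 24216 + 141*(4/53)² = 24216 + 141*(16/2809) = 24216 + 2256/2809 = 68025000/2809 ≈ 24217.)
(89*(-85) + 76) + t = (89*(-85) + 76) + 68025000/2809 = (-7565 + 76) + 68025000/2809 = -7489 + 68025000/2809 = 46988399/2809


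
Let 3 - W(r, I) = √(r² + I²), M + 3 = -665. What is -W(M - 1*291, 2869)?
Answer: -3 + √9150842 ≈ 3022.0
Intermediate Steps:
M = -668 (M = -3 - 665 = -668)
W(r, I) = 3 - √(I² + r²) (W(r, I) = 3 - √(r² + I²) = 3 - √(I² + r²))
-W(M - 1*291, 2869) = -(3 - √(2869² + (-668 - 1*291)²)) = -(3 - √(8231161 + (-668 - 291)²)) = -(3 - √(8231161 + (-959)²)) = -(3 - √(8231161 + 919681)) = -(3 - √9150842) = -3 + √9150842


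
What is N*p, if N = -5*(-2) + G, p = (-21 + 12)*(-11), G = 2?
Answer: 1188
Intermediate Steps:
p = 99 (p = -9*(-11) = 99)
N = 12 (N = -5*(-2) + 2 = 10 + 2 = 12)
N*p = 12*99 = 1188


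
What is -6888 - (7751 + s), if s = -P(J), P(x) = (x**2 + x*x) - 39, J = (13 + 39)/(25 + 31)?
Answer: -1438275/98 ≈ -14676.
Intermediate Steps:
J = 13/14 (J = 52/56 = 52*(1/56) = 13/14 ≈ 0.92857)
P(x) = -39 + 2*x**2 (P(x) = (x**2 + x**2) - 39 = 2*x**2 - 39 = -39 + 2*x**2)
s = 3653/98 (s = -(-39 + 2*(13/14)**2) = -(-39 + 2*(169/196)) = -(-39 + 169/98) = -1*(-3653/98) = 3653/98 ≈ 37.276)
-6888 - (7751 + s) = -6888 - (7751 + 3653/98) = -6888 - 1*763251/98 = -6888 - 763251/98 = -1438275/98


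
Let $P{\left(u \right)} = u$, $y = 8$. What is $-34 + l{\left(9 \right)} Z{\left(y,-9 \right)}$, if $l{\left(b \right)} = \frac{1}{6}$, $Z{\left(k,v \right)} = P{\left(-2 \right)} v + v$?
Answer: $- \frac{65}{2} \approx -32.5$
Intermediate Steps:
$Z{\left(k,v \right)} = - v$ ($Z{\left(k,v \right)} = - 2 v + v = - v$)
$l{\left(b \right)} = \frac{1}{6}$
$-34 + l{\left(9 \right)} Z{\left(y,-9 \right)} = -34 + \frac{\left(-1\right) \left(-9\right)}{6} = -34 + \frac{1}{6} \cdot 9 = -34 + \frac{3}{2} = - \frac{65}{2}$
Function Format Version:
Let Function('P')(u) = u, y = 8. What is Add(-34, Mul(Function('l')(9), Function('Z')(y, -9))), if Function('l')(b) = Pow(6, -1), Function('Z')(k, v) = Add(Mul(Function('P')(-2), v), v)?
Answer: Rational(-65, 2) ≈ -32.500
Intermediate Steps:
Function('Z')(k, v) = Mul(-1, v) (Function('Z')(k, v) = Add(Mul(-2, v), v) = Mul(-1, v))
Function('l')(b) = Rational(1, 6)
Add(-34, Mul(Function('l')(9), Function('Z')(y, -9))) = Add(-34, Mul(Rational(1, 6), Mul(-1, -9))) = Add(-34, Mul(Rational(1, 6), 9)) = Add(-34, Rational(3, 2)) = Rational(-65, 2)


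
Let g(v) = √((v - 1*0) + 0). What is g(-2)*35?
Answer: 35*I*√2 ≈ 49.497*I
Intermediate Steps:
g(v) = √v (g(v) = √((v + 0) + 0) = √(v + 0) = √v)
g(-2)*35 = √(-2)*35 = (I*√2)*35 = 35*I*√2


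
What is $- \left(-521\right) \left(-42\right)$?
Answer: $-21882$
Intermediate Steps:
$- \left(-521\right) \left(-42\right) = \left(-1\right) 21882 = -21882$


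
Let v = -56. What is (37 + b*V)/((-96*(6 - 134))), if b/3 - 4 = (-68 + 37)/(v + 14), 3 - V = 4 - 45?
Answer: 4637/86016 ≈ 0.053909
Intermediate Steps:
V = 44 (V = 3 - (4 - 45) = 3 - 1*(-41) = 3 + 41 = 44)
b = 199/14 (b = 12 + 3*((-68 + 37)/(-56 + 14)) = 12 + 3*(-31/(-42)) = 12 + 3*(-31*(-1/42)) = 12 + 3*(31/42) = 12 + 31/14 = 199/14 ≈ 14.214)
(37 + b*V)/((-96*(6 - 134))) = (37 + (199/14)*44)/((-96*(6 - 134))) = (37 + 4378/7)/((-96*(-128))) = (4637/7)/12288 = (4637/7)*(1/12288) = 4637/86016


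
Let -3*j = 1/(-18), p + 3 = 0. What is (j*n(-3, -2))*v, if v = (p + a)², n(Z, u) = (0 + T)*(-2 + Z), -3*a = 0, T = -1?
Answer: ⅚ ≈ 0.83333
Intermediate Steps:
p = -3 (p = -3 + 0 = -3)
a = 0 (a = -⅓*0 = 0)
n(Z, u) = 2 - Z (n(Z, u) = (0 - 1)*(-2 + Z) = -(-2 + Z) = 2 - Z)
j = 1/54 (j = -⅓/(-18) = -⅓*(-1/18) = 1/54 ≈ 0.018519)
v = 9 (v = (-3 + 0)² = (-3)² = 9)
(j*n(-3, -2))*v = ((2 - 1*(-3))/54)*9 = ((2 + 3)/54)*9 = ((1/54)*5)*9 = (5/54)*9 = ⅚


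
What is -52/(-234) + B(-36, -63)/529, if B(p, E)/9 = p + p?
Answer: -4774/4761 ≈ -1.0027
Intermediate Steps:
B(p, E) = 18*p (B(p, E) = 9*(p + p) = 9*(2*p) = 18*p)
-52/(-234) + B(-36, -63)/529 = -52/(-234) + (18*(-36))/529 = -52*(-1/234) - 648*1/529 = 2/9 - 648/529 = -4774/4761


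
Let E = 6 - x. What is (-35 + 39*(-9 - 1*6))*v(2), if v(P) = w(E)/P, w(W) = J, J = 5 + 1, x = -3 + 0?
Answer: -1860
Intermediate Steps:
x = -3
E = 9 (E = 6 - 1*(-3) = 6 + 3 = 9)
J = 6
w(W) = 6
v(P) = 6/P
(-35 + 39*(-9 - 1*6))*v(2) = (-35 + 39*(-9 - 1*6))*(6/2) = (-35 + 39*(-9 - 6))*(6*(1/2)) = (-35 + 39*(-15))*3 = (-35 - 585)*3 = -620*3 = -1860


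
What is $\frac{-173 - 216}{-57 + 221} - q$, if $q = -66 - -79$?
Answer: $- \frac{2521}{164} \approx -15.372$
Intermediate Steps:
$q = 13$ ($q = -66 + 79 = 13$)
$\frac{-173 - 216}{-57 + 221} - q = \frac{-173 - 216}{-57 + 221} - 13 = - \frac{389}{164} - 13 = - \frac{2521}{164}$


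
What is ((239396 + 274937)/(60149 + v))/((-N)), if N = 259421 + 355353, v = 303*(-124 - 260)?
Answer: 514333/34552143122 ≈ 1.4886e-5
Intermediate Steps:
v = -116352 (v = 303*(-384) = -116352)
N = 614774
((239396 + 274937)/(60149 + v))/((-N)) = ((239396 + 274937)/(60149 - 116352))/((-1*614774)) = (514333/(-56203))/(-614774) = (514333*(-1/56203))*(-1/614774) = -514333/56203*(-1/614774) = 514333/34552143122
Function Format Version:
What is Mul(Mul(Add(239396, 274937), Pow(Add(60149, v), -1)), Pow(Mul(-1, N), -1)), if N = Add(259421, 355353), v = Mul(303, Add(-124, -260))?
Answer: Rational(514333, 34552143122) ≈ 1.4886e-5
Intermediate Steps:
v = -116352 (v = Mul(303, -384) = -116352)
N = 614774
Mul(Mul(Add(239396, 274937), Pow(Add(60149, v), -1)), Pow(Mul(-1, N), -1)) = Mul(Mul(Add(239396, 274937), Pow(Add(60149, -116352), -1)), Pow(Mul(-1, 614774), -1)) = Mul(Mul(514333, Pow(-56203, -1)), Pow(-614774, -1)) = Mul(Mul(514333, Rational(-1, 56203)), Rational(-1, 614774)) = Mul(Rational(-514333, 56203), Rational(-1, 614774)) = Rational(514333, 34552143122)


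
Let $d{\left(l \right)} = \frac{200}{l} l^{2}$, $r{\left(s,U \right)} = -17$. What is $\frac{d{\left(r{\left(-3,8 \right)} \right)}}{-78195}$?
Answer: $\frac{680}{15639} \approx 0.043481$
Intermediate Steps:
$d{\left(l \right)} = 200 l$
$\frac{d{\left(r{\left(-3,8 \right)} \right)}}{-78195} = \frac{200 \left(-17\right)}{-78195} = \left(-3400\right) \left(- \frac{1}{78195}\right) = \frac{680}{15639}$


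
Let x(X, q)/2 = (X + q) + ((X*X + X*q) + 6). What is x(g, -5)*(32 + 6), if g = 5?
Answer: 456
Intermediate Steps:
x(X, q) = 12 + 2*X + 2*q + 2*X**2 + 2*X*q (x(X, q) = 2*((X + q) + ((X*X + X*q) + 6)) = 2*((X + q) + ((X**2 + X*q) + 6)) = 2*((X + q) + (6 + X**2 + X*q)) = 2*(6 + X + q + X**2 + X*q) = 12 + 2*X + 2*q + 2*X**2 + 2*X*q)
x(g, -5)*(32 + 6) = (12 + 2*5 + 2*(-5) + 2*5**2 + 2*5*(-5))*(32 + 6) = (12 + 10 - 10 + 2*25 - 50)*38 = (12 + 10 - 10 + 50 - 50)*38 = 12*38 = 456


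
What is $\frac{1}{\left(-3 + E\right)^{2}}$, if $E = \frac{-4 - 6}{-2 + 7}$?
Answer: $\frac{1}{25} \approx 0.04$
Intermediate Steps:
$E = -2$ ($E = - \frac{10}{5} = \left(-10\right) \frac{1}{5} = -2$)
$\frac{1}{\left(-3 + E\right)^{2}} = \frac{1}{\left(-3 - 2\right)^{2}} = \frac{1}{\left(-5\right)^{2}} = \frac{1}{25}$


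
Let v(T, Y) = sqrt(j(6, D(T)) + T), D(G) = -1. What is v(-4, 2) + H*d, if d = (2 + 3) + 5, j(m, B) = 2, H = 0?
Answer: I*sqrt(2) ≈ 1.4142*I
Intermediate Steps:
v(T, Y) = sqrt(2 + T)
d = 10 (d = 5 + 5 = 10)
v(-4, 2) + H*d = sqrt(2 - 4) + 0*10 = sqrt(-2) + 0 = I*sqrt(2) + 0 = I*sqrt(2)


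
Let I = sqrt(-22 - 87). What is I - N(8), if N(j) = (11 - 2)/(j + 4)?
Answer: -3/4 + I*sqrt(109) ≈ -0.75 + 10.44*I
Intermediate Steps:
N(j) = 9/(4 + j)
I = I*sqrt(109) (I = sqrt(-109) = I*sqrt(109) ≈ 10.44*I)
I - N(8) = I*sqrt(109) - 9/(4 + 8) = I*sqrt(109) - 9/12 = I*sqrt(109) - 1*3/4 = I*sqrt(109) - 3/4 = -3/4 + I*sqrt(109)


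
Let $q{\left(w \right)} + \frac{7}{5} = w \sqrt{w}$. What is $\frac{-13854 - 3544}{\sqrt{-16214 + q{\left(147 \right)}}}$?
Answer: $\frac{17398 i \sqrt{5}}{\sqrt{81077 - 5145 \sqrt{3}}} \approx 144.82 i$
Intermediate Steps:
$q{\left(w \right)} = - \frac{7}{5} + w^{\frac{3}{2}}$ ($q{\left(w \right)} = - \frac{7}{5} + w \sqrt{w} = - \frac{7}{5} + w^{\frac{3}{2}}$)
$\frac{-13854 - 3544}{\sqrt{-16214 + q{\left(147 \right)}}} = \frac{-13854 - 3544}{\sqrt{-16214 - \left(\frac{7}{5} - 147^{\frac{3}{2}}\right)}} = \frac{-13854 + \left(-12941 + 9397\right)}{\sqrt{-16214 - \left(\frac{7}{5} - 1029 \sqrt{3}\right)}} = \frac{-13854 - 3544}{\sqrt{- \frac{81077}{5} + 1029 \sqrt{3}}} = - \frac{17398}{\sqrt{- \frac{81077}{5} + 1029 \sqrt{3}}}$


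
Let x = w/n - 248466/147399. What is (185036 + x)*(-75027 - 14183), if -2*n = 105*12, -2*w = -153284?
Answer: -7294507549975382/442197 ≈ -1.6496e+10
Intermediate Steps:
w = 76642 (w = -1/2*(-153284) = 76642)
n = -630 (n = -105*12/2 = -1/2*1260 = -630)
x = -272702089/2210985 (x = 76642/(-630) - 248466/147399 = 76642*(-1/630) - 248466*1/147399 = -38321/315 - 82822/49133 = -272702089/2210985 ≈ -123.34)
(185036 + x)*(-75027 - 14183) = (185036 - 272702089/2210985)*(-75027 - 14183) = (408839118371/2210985)*(-89210) = -7294507549975382/442197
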